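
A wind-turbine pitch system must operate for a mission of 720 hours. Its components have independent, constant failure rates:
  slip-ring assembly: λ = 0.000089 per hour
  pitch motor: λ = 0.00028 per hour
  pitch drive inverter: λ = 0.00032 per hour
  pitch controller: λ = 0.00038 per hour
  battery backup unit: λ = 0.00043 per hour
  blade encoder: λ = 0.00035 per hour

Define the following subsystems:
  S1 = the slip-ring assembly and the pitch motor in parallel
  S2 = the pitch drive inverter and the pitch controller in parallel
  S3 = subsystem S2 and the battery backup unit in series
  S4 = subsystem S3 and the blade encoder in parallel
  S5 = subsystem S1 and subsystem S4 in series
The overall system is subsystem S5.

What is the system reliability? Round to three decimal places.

0.922

R(slip-ring assembly) = exp(−0.000089 × 720) = 0.93793
R(pitch motor) = exp(−0.00028 × 720) = 0.81742
R(pitch drive inverter) = exp(−0.00032 × 720) = 0.79422
R(pitch controller) = exp(−0.00038 × 720) = 0.76064
R(battery backup unit) = exp(−0.00043 × 720) = 0.73374
R(blade encoder) = exp(−0.00035 × 720) = 0.77724
Parallel (slip-ring assembly and pitch motor): 1 − (1 − 0.93793)(1 − 0.81742) = 0.98867
Parallel (pitch drive inverter and pitch controller): 1 − (1 − 0.79422)(1 − 0.76064) = 0.95074
Series ([0.95074] and battery backup unit): 0.95074 × 0.73374 = 0.69760
Parallel ([0.69760] and blade encoder): 1 − (1 − 0.69760)(1 − 0.77724) = 0.93264
Series ([0.98867] and [0.93264]): 0.98867 × 0.93264 = 0.922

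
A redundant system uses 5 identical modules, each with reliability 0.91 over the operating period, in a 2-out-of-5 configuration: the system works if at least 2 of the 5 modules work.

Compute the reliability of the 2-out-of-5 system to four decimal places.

0.9997

R = Σ_{i=2}^{5} C(5,i) p^i (1−p)^{5−i} with p = 0.91
C(5,2)·0.91^2·0.09^3 = 0.006037
C(5,3)·0.91^3·0.09^2 = 0.061039
C(5,4)·0.91^4·0.09^1 = 0.308587
C(5,5)·0.91^5·0.09^0 = 0.624032
Sum = 0.9997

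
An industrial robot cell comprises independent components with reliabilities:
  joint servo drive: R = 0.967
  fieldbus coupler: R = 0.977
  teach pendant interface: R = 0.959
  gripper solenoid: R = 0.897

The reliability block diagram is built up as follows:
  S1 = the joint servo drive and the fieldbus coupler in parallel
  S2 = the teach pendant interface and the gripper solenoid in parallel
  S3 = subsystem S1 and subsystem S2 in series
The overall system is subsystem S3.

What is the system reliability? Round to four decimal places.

Parallel (joint servo drive and fieldbus coupler): 1 − (1 − 0.967000)(1 − 0.977000) = 0.999241
Parallel (teach pendant interface and gripper solenoid): 1 − (1 − 0.959000)(1 − 0.897000) = 0.995777
Series ([0.999241] and [0.995777]): 0.999241 × 0.995777 = 0.9950

0.9950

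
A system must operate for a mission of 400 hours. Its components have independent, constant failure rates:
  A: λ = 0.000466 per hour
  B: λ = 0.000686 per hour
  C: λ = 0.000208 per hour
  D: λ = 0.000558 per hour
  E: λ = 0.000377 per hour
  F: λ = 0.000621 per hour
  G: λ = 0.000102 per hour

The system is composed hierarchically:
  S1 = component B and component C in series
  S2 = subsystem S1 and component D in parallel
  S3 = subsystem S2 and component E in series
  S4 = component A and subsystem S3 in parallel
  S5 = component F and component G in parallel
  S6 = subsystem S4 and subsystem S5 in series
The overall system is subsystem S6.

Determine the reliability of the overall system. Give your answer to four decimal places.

0.9589

R(A) = exp(−0.000466 × 400) = 0.829942
R(B) = exp(−0.000686 × 400) = 0.760028
R(C) = exp(−0.000208 × 400) = 0.920167
R(D) = exp(−0.000558 × 400) = 0.799955
R(E) = exp(−0.000377 × 400) = 0.860020
R(F) = exp(−0.000621 × 400) = 0.780048
R(G) = exp(−0.000102 × 400) = 0.960021
Series (B and C): 0.760028 × 0.920167 = 0.699353
Parallel ([0.699353] and D): 1 − (1 − 0.699353)(1 − 0.799955) = 0.939857
Series ([0.939857] and E): 0.939857 × 0.860020 = 0.808296
Parallel (A and [0.808296]): 1 − (1 − 0.829942)(1 − 0.808296) = 0.967399
Parallel (F and G): 1 − (1 − 0.780048)(1 − 0.960021) = 0.991207
Series ([0.967399] and [0.991207]): 0.967399 × 0.991207 = 0.9589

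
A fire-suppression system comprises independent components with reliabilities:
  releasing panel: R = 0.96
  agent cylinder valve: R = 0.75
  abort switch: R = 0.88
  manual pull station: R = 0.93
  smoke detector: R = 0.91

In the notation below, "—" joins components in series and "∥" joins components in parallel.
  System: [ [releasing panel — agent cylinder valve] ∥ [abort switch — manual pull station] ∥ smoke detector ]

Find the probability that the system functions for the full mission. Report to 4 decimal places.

Series (releasing panel and agent cylinder valve): 0.960000 × 0.750000 = 0.720000
Series (abort switch and manual pull station): 0.880000 × 0.930000 = 0.818400
Parallel ([0.720000], [0.818400], and smoke detector): 1 − (1 − 0.720000)(1 − 0.818400)(1 − 0.910000) = 0.9954

0.9954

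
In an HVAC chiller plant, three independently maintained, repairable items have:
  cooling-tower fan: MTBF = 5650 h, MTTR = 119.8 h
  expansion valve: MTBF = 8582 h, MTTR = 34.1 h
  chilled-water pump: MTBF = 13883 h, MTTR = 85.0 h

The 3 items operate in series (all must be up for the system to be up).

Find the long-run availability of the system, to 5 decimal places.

A(cooling-tower fan) = MTBF/(MTBF+MTTR) = 5650/(5650+119.8) = 0.979237
A(expansion valve) = MTBF/(MTBF+MTTR) = 8582/(8582+34.1) = 0.996042
A(chilled-water pump) = MTBF/(MTBF+MTTR) = 13883/(13883+85.0) = 0.993915
Series availability: 0.979237 × 0.996042 × 0.993915 = 0.96943

0.96943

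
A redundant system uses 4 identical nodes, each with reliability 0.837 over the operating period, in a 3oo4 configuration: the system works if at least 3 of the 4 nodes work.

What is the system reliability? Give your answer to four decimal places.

R = Σ_{i=3}^{4} C(4,i) p^i (1−p)^{4−i} with p = 0.837
C(4,3)·0.837^3·0.163^1 = 0.382317
C(4,4)·0.837^4·0.163^0 = 0.490797
Sum = 0.8731

0.8731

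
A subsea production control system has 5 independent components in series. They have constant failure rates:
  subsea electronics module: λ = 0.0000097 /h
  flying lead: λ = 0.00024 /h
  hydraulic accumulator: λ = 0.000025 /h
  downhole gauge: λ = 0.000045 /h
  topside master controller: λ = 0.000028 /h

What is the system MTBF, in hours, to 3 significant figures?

Series of exponential components: λ_sys = Σ λ_i
λ_sys = 0.0000097 + 0.00024 + 0.000025 + 0.000045 + 0.000028 = 3.4770e-04 /h
MTBF = 1 / λ_sys = 2880 h

2880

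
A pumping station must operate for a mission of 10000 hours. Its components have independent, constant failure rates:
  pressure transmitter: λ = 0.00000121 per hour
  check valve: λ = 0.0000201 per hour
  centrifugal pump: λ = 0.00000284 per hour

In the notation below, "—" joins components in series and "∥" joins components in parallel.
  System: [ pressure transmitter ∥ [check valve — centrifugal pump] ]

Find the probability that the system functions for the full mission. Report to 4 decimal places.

R(pressure transmitter) = exp(−0.00000121 × 10000) = 0.987973
R(check valve) = exp(−0.0000201 × 10000) = 0.817912
R(centrifugal pump) = exp(−0.00000284 × 10000) = 0.971999
Series (check valve and centrifugal pump): 0.817912 × 0.971999 = 0.795010
Parallel (pressure transmitter and [0.795010]): 1 − (1 − 0.987973)(1 − 0.795010) = 0.9975

0.9975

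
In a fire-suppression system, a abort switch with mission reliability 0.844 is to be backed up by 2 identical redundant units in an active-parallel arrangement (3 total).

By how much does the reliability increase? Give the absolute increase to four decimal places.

R_before = 0.844
R_after = 1 − (1 − 0.844)^3 = 0.9962
ΔR = 0.9962 − 0.844 = 0.1522

0.1522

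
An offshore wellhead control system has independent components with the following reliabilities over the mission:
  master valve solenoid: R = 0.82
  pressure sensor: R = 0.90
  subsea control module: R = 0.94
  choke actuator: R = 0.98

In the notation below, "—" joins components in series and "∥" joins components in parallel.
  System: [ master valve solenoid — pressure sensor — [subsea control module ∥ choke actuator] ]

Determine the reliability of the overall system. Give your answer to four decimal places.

Parallel (subsea control module and choke actuator): 1 − (1 − 0.940000)(1 − 0.980000) = 0.998800
Series (master valve solenoid, pressure sensor, and [0.998800]): 0.820000 × 0.900000 × 0.998800 = 0.7371

0.7371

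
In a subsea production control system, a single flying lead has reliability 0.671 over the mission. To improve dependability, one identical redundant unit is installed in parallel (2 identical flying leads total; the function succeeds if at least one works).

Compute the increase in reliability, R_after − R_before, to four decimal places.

0.2208

R_before = 0.671
R_after = 1 − (1 − 0.671)^2 = 0.8918
ΔR = 0.8918 − 0.671 = 0.2208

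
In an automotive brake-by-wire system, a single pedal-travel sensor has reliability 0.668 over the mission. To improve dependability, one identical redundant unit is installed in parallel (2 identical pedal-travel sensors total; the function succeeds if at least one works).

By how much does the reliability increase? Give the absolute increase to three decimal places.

R_before = 0.668
R_after = 1 − (1 − 0.668)^2 = 0.890
ΔR = 0.890 − 0.668 = 0.222

0.222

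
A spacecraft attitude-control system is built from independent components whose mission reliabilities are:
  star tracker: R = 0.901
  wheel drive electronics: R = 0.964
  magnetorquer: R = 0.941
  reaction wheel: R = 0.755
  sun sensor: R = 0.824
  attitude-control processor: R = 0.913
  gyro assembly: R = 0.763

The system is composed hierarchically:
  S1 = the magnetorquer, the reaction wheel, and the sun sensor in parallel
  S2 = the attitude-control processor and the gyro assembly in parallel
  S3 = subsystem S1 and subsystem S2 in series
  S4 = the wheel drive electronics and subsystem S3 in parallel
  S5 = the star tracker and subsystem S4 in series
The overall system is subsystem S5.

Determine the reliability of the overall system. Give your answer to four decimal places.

0.9003

Parallel (magnetorquer, reaction wheel, and sun sensor): 1 − (1 − 0.941000)(1 − 0.755000)(1 − 0.824000) = 0.997456
Parallel (attitude-control processor and gyro assembly): 1 − (1 − 0.913000)(1 − 0.763000) = 0.979381
Series ([0.997456] and [0.979381]): 0.997456 × 0.979381 = 0.976889
Parallel (wheel drive electronics and [0.976889]): 1 − (1 − 0.964000)(1 − 0.976889) = 0.999168
Series (star tracker and [0.999168]): 0.901000 × 0.999168 = 0.9003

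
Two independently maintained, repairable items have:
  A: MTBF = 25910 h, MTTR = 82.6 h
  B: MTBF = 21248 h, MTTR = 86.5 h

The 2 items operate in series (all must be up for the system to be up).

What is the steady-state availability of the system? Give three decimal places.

0.993

A(A) = MTBF/(MTBF+MTTR) = 25910/(25910+82.6) = 0.996822
A(B) = MTBF/(MTBF+MTTR) = 21248/(21248+86.5) = 0.995946
Series availability: 0.996822 × 0.995946 = 0.993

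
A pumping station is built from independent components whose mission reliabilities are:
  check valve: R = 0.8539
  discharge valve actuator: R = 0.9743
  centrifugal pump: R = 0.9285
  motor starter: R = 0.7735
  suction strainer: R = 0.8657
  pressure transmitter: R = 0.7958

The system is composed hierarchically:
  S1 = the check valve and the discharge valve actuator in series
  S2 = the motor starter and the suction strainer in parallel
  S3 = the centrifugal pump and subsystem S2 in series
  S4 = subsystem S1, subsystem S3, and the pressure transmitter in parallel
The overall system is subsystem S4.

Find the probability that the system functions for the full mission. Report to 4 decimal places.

0.9966

Series (check valve and discharge valve actuator): 0.853900 × 0.974300 = 0.831955
Parallel (motor starter and suction strainer): 1 − (1 − 0.773500)(1 − 0.865700) = 0.969581
Series (centrifugal pump and [0.969581]): 0.928500 × 0.969581 = 0.900256
Parallel ([0.831955], [0.900256], and pressure transmitter): 1 − (1 − 0.831955)(1 − 0.900256)(1 − 0.795800) = 0.9966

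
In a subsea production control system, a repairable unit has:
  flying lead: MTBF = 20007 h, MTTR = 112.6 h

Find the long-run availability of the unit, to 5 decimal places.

0.99440

A(flying lead) = MTBF/(MTBF+MTTR) = 20007/(20007+112.6) = 0.99440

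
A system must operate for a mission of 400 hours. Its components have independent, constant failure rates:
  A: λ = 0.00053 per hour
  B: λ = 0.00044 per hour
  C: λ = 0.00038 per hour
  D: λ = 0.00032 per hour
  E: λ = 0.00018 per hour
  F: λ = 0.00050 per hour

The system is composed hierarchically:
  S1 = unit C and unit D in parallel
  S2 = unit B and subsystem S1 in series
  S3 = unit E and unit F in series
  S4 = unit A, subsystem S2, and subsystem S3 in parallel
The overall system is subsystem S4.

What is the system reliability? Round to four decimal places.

0.9920

R(A) = exp(−0.00053 × 400) = 0.808965
R(B) = exp(−0.00044 × 400) = 0.838618
R(C) = exp(−0.00038 × 400) = 0.858988
R(D) = exp(−0.00032 × 400) = 0.879853
R(E) = exp(−0.00018 × 400) = 0.930531
R(F) = exp(−0.00050 × 400) = 0.818731
Parallel (C and D): 1 − (1 − 0.858988)(1 − 0.879853) = 0.983058
Series (B and [0.983058]): 0.838618 × 0.983058 = 0.824410
Series (E and F): 0.930531 × 0.818731 = 0.761855
Parallel (A, [0.824410], and [0.761855]): 1 − (1 − 0.808965)(1 − 0.824410)(1 − 0.761855) = 0.9920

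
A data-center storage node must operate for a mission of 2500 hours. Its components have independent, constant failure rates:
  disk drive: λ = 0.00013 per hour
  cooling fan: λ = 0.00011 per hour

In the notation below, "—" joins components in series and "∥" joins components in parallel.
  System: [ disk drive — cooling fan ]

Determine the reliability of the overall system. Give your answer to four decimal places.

R(disk drive) = exp(−0.00013 × 2500) = 0.722527
R(cooling fan) = exp(−0.00011 × 2500) = 0.759572
Series (disk drive and cooling fan): 0.722527 × 0.759572 = 0.5488

0.5488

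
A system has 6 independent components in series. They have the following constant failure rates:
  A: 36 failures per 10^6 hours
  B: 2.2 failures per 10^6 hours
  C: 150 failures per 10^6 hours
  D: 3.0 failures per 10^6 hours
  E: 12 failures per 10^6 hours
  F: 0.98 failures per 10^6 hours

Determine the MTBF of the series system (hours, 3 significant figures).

Series of exponential components: λ_sys = Σ λ_i
λ_sys = 0.000036 + 0.0000022 + 0.00015 + 0.0000030 + 0.000012 + 0.00000098 = 2.0418e-04 /h
MTBF = 1 / λ_sys = 4900 h

4900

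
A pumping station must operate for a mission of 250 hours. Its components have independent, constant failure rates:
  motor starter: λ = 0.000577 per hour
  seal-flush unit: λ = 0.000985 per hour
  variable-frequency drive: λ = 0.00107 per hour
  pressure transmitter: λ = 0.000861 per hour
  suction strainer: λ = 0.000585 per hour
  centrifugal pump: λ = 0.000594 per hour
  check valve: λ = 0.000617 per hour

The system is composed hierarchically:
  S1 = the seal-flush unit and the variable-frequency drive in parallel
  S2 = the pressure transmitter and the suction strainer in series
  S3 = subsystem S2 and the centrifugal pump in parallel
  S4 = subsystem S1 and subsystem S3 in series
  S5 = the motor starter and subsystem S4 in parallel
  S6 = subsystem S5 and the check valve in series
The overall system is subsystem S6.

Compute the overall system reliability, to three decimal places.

R(motor starter) = exp(−0.000577 × 250) = 0.86567
R(seal-flush unit) = exp(−0.000985 × 250) = 0.78173
R(variable-frequency drive) = exp(−0.00107 × 250) = 0.76529
R(pressure transmitter) = exp(−0.000861 × 250) = 0.80634
R(suction strainer) = exp(−0.000585 × 250) = 0.86394
R(centrifugal pump) = exp(−0.000594 × 250) = 0.86200
R(check valve) = exp(−0.000617 × 250) = 0.85706
Parallel (seal-flush unit and variable-frequency drive): 1 − (1 − 0.78173)(1 − 0.76529) = 0.94877
Series (pressure transmitter and suction strainer): 0.80634 × 0.86394 = 0.69663
Parallel ([0.69663] and centrifugal pump): 1 − (1 − 0.69663)(1 − 0.86200) = 0.95813
Series ([0.94877] and [0.95813]): 0.94877 × 0.95813 = 0.90905
Parallel (motor starter and [0.90905]): 1 − (1 − 0.86567)(1 − 0.90905) = 0.98778
Series ([0.98778] and check valve): 0.98778 × 0.85706 = 0.847

0.847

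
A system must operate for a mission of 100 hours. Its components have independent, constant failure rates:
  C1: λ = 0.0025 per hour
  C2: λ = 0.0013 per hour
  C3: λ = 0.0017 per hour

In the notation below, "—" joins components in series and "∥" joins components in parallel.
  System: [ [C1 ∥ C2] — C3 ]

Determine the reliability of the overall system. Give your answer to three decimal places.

R(C1) = exp(−0.0025 × 100) = 0.77880
R(C2) = exp(−0.0013 × 100) = 0.87810
R(C3) = exp(−0.0017 × 100) = 0.84366
Parallel (C1 and C2): 1 − (1 − 0.77880)(1 − 0.87810) = 0.97304
Series ([0.97304] and C3): 0.97304 × 0.84366 = 0.821

0.821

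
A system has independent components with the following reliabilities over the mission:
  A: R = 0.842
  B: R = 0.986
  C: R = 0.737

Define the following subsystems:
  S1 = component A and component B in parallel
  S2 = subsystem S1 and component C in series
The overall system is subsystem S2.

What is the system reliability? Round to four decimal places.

0.7354

Parallel (A and B): 1 − (1 − 0.842000)(1 − 0.986000) = 0.997788
Series ([0.997788] and C): 0.997788 × 0.737000 = 0.7354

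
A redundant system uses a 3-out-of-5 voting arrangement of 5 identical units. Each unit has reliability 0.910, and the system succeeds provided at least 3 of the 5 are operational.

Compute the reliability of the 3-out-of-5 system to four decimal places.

0.9937

R = Σ_{i=3}^{5} C(5,i) p^i (1−p)^{5−i} with p = 0.910
C(5,3)·0.910^3·0.090^2 = 0.061039
C(5,4)·0.910^4·0.090^1 = 0.308587
C(5,5)·0.910^5·0.090^0 = 0.624032
Sum = 0.9937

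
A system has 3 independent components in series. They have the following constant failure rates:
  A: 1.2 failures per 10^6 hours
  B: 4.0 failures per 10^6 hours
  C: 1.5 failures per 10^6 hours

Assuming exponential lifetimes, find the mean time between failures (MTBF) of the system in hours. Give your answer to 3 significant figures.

149000

Series of exponential components: λ_sys = Σ λ_i
λ_sys = 0.0000012 + 0.0000040 + 0.0000015 = 6.7000e-06 /h
MTBF = 1 / λ_sys = 149000 h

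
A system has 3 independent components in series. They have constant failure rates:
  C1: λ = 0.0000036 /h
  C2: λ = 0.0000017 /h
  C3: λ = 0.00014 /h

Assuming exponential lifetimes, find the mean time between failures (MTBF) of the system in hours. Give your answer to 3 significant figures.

6880

Series of exponential components: λ_sys = Σ λ_i
λ_sys = 0.0000036 + 0.0000017 + 0.00014 = 1.4530e-04 /h
MTBF = 1 / λ_sys = 6880 h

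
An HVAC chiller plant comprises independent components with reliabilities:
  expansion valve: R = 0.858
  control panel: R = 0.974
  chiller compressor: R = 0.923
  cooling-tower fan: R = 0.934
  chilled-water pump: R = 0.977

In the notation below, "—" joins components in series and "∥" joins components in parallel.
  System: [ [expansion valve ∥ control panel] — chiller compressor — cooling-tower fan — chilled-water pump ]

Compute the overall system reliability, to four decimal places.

Parallel (expansion valve and control panel): 1 − (1 − 0.858000)(1 − 0.974000) = 0.996308
Series ([0.996308], chiller compressor, cooling-tower fan, and chilled-water pump): 0.996308 × 0.923000 × 0.934000 × 0.977000 = 0.8391

0.8391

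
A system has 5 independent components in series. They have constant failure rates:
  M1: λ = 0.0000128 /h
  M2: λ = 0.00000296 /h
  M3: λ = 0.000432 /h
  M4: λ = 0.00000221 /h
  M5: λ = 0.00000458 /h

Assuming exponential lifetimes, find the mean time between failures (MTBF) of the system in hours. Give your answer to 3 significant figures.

2200

Series of exponential components: λ_sys = Σ λ_i
λ_sys = 0.0000128 + 0.00000296 + 0.000432 + 0.00000221 + 0.00000458 = 4.5455e-04 /h
MTBF = 1 / λ_sys = 2200 h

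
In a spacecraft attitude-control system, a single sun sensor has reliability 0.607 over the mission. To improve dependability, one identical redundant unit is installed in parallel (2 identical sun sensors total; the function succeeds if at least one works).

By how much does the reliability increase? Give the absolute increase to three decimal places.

0.239

R_before = 0.607
R_after = 1 − (1 − 0.607)^2 = 0.846
ΔR = 0.846 − 0.607 = 0.239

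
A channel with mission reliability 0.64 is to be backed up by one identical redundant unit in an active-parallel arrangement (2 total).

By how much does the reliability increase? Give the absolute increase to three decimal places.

R_before = 0.64
R_after = 1 − (1 − 0.64)^2 = 0.870
ΔR = 0.870 − 0.64 = 0.230

0.230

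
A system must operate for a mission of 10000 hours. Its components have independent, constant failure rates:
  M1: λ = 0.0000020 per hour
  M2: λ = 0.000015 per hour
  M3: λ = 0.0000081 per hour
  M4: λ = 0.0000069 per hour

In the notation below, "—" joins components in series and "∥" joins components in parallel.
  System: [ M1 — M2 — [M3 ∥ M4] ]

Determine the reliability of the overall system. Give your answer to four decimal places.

R(M1) = exp(−0.0000020 × 10000) = 0.980199
R(M2) = exp(−0.000015 × 10000) = 0.860708
R(M3) = exp(−0.0000081 × 10000) = 0.922194
R(M4) = exp(−0.0000069 × 10000) = 0.933327
Parallel (M3 and M4): 1 − (1 − 0.922194)(1 − 0.933327) = 0.994812
Series (M1, M2, and [0.994812]): 0.980199 × 0.860708 × 0.994812 = 0.8393

0.8393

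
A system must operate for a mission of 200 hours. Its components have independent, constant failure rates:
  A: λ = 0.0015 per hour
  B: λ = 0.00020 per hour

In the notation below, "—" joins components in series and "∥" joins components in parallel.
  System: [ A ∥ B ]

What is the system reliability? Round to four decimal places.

R(A) = exp(−0.0015 × 200) = 0.740818
R(B) = exp(−0.00020 × 200) = 0.960789
Parallel (A and B): 1 − (1 − 0.740818)(1 − 0.960789) = 0.9898

0.9898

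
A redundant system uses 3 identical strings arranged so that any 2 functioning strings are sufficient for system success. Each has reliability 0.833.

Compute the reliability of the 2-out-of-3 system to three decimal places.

0.926

R = Σ_{i=2}^{3} C(3,i) p^i (1−p)^{3−i} with p = 0.833
C(3,2)·0.833^2·0.167^1 = 0.34764
C(3,3)·0.833^3·0.167^0 = 0.57801
Sum = 0.926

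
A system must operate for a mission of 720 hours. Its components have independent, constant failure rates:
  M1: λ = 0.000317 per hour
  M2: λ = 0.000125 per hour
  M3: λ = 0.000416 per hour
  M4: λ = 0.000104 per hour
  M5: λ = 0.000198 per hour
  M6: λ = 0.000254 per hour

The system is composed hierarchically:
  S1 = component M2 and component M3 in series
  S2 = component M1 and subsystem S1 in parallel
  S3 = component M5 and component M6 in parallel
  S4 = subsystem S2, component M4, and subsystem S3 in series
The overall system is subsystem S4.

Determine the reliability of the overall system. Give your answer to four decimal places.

R(M1) = exp(−0.000317 × 720) = 0.795933
R(M2) = exp(−0.000125 × 720) = 0.913931
R(M3) = exp(−0.000416 × 720) = 0.741174
R(M4) = exp(−0.000104 × 720) = 0.927855
R(M5) = exp(−0.000198 × 720) = 0.867136
R(M6) = exp(−0.000254 × 720) = 0.832868
Series (M2 and M3): 0.913931 × 0.741174 = 0.677382
Parallel (M1 and [0.677382]): 1 − (1 − 0.795933)(1 − 0.677382) = 0.934164
Parallel (M5 and M6): 1 − (1 − 0.867136)(1 − 0.832868) = 0.977794
Series ([0.934164], M4, and [0.977794]): 0.934164 × 0.927855 × 0.977794 = 0.8475

0.8475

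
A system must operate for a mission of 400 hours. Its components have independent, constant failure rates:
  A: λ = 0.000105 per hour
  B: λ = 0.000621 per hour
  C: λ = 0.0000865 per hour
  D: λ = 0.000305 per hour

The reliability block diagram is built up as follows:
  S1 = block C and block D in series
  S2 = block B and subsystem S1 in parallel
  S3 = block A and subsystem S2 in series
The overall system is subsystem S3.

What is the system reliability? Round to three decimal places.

0.928

R(A) = exp(−0.000105 × 400) = 0.95887
R(B) = exp(−0.000621 × 400) = 0.78005
R(C) = exp(−0.0000865 × 400) = 0.96599
R(D) = exp(−0.000305 × 400) = 0.88515
Series (C and D): 0.96599 × 0.88515 = 0.85505
Parallel (B and [0.85505]): 1 − (1 − 0.78005)(1 − 0.85505) = 0.96812
Series (A and [0.96812]): 0.95887 × 0.96812 = 0.928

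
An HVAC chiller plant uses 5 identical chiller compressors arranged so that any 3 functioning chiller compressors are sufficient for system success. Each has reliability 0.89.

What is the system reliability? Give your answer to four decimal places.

0.9888

R = Σ_{i=3}^{5} C(5,i) p^i (1−p)^{5−i} with p = 0.89
C(5,3)·0.89^3·0.11^2 = 0.085301
C(5,4)·0.89^4·0.11^1 = 0.345082
C(5,5)·0.89^5·0.11^0 = 0.558406
Sum = 0.9888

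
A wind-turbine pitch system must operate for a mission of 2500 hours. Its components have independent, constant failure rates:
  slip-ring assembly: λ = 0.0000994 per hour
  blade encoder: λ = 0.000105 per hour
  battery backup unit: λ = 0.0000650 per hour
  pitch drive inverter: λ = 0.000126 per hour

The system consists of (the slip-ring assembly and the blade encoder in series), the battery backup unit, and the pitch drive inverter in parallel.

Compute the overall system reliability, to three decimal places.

R(slip-ring assembly) = exp(−0.0000994 × 2500) = 0.77997
R(blade encoder) = exp(−0.000105 × 2500) = 0.76913
R(battery backup unit) = exp(−0.0000650 × 2500) = 0.85002
R(pitch drive inverter) = exp(−0.000126 × 2500) = 0.72979
Series (slip-ring assembly and blade encoder): 0.77997 × 0.76913 = 0.59990
Parallel ([0.59990], battery backup unit, and pitch drive inverter): 1 − (1 − 0.59990)(1 − 0.85002)(1 − 0.72979) = 0.984

0.984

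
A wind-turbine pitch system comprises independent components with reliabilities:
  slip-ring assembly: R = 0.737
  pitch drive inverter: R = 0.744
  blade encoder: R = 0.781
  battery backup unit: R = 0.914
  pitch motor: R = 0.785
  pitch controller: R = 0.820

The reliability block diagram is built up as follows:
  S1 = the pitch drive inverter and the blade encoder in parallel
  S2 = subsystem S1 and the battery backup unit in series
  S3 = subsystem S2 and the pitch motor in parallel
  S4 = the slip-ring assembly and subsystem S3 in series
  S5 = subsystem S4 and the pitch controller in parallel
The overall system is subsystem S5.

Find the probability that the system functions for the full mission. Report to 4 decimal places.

0.9487

Parallel (pitch drive inverter and blade encoder): 1 − (1 − 0.744000)(1 − 0.781000) = 0.943936
Series ([0.943936] and battery backup unit): 0.943936 × 0.914000 = 0.862758
Parallel ([0.862758] and pitch motor): 1 − (1 − 0.862758)(1 − 0.785000) = 0.970493
Series (slip-ring assembly and [0.970493]): 0.737000 × 0.970493 = 0.715253
Parallel ([0.715253] and pitch controller): 1 − (1 − 0.715253)(1 − 0.820000) = 0.9487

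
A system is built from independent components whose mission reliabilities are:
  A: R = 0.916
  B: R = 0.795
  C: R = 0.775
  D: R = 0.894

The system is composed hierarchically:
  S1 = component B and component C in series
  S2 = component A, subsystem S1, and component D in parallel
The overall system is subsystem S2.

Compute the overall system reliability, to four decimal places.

Series (B and C): 0.795000 × 0.775000 = 0.616125
Parallel (A, [0.616125], and D): 1 − (1 − 0.916000)(1 − 0.616125)(1 − 0.894000) = 0.9966

0.9966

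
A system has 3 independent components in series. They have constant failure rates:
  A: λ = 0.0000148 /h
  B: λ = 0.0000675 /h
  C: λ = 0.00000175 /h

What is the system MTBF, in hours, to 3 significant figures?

Series of exponential components: λ_sys = Σ λ_i
λ_sys = 0.0000148 + 0.0000675 + 0.00000175 = 8.4050e-05 /h
MTBF = 1 / λ_sys = 11900 h

11900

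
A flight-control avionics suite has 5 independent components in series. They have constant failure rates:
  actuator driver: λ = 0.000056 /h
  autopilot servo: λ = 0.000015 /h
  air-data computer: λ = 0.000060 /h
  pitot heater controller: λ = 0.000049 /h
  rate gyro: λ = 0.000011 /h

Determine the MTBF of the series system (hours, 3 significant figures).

5240

Series of exponential components: λ_sys = Σ λ_i
λ_sys = 0.000056 + 0.000015 + 0.000060 + 0.000049 + 0.000011 = 1.9100e-04 /h
MTBF = 1 / λ_sys = 5240 h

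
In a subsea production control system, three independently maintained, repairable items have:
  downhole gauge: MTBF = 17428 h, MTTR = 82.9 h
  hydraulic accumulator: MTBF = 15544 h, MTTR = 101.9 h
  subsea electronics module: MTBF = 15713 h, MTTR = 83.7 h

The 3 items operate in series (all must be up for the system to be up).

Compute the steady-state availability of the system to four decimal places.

A(downhole gauge) = MTBF/(MTBF+MTTR) = 17428/(17428+82.9) = 0.995266
A(hydraulic accumulator) = MTBF/(MTBF+MTTR) = 15544/(15544+101.9) = 0.993487
A(subsea electronics module) = MTBF/(MTBF+MTTR) = 15713/(15713+83.7) = 0.994701
Series availability: 0.995266 × 0.993487 × 0.994701 = 0.9835

0.9835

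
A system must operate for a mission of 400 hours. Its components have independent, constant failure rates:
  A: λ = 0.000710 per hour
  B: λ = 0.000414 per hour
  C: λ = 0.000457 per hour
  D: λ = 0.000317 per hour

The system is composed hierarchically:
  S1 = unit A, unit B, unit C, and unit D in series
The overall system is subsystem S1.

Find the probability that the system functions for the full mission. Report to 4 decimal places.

R(A) = exp(−0.000710 × 400) = 0.752767
R(B) = exp(−0.000414 × 400) = 0.847385
R(C) = exp(−0.000457 × 400) = 0.832935
R(D) = exp(−0.000317 × 400) = 0.880910
Series (A, B, C, and D): 0.752767 × 0.847385 × 0.832935 × 0.880910 = 0.4680

0.4680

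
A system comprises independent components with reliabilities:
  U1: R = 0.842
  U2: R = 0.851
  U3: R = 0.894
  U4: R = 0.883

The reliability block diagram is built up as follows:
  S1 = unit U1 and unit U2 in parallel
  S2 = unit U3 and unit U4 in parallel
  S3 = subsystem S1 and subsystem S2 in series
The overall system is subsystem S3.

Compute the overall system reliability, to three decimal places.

Parallel (U1 and U2): 1 − (1 − 0.84200)(1 − 0.85100) = 0.97646
Parallel (U3 and U4): 1 − (1 − 0.89400)(1 − 0.88300) = 0.98760
Series ([0.97646] and [0.98760]): 0.97646 × 0.98760 = 0.964

0.964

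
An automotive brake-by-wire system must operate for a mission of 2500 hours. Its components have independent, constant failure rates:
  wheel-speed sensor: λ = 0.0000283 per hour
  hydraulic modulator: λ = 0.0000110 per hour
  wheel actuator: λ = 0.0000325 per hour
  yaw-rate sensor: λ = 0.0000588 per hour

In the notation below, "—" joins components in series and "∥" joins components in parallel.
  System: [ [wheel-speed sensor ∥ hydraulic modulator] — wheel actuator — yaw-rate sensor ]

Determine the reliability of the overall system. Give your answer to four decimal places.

R(wheel-speed sensor) = exp(−0.0000283 × 2500) = 0.931695
R(hydraulic modulator) = exp(−0.0000110 × 2500) = 0.972875
R(wheel actuator) = exp(−0.0000325 × 2500) = 0.921963
R(yaw-rate sensor) = exp(−0.0000588 × 2500) = 0.863294
Parallel (wheel-speed sensor and hydraulic modulator): 1 − (1 − 0.931695)(1 − 0.972875) = 0.998147
Series ([0.998147], wheel actuator, and yaw-rate sensor): 0.998147 × 0.921963 × 0.863294 = 0.7945

0.7945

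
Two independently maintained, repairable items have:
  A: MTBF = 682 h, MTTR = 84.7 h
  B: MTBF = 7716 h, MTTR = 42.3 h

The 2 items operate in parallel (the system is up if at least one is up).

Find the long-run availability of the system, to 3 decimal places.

A(A) = MTBF/(MTBF+MTTR) = 682/(682+84.7) = 0.889527
A(B) = MTBF/(MTBF+MTTR) = 7716/(7716+42.3) = 0.994548
Parallel availability: 1 − (1 − 0.889527)(1 − 0.994548) = 0.999

0.999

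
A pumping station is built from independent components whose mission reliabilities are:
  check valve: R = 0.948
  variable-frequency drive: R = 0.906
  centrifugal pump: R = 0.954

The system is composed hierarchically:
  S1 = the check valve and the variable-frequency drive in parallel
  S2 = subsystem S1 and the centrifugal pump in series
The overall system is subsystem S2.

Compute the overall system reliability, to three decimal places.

0.949

Parallel (check valve and variable-frequency drive): 1 − (1 − 0.94800)(1 − 0.90600) = 0.99511
Series ([0.99511] and centrifugal pump): 0.99511 × 0.95400 = 0.949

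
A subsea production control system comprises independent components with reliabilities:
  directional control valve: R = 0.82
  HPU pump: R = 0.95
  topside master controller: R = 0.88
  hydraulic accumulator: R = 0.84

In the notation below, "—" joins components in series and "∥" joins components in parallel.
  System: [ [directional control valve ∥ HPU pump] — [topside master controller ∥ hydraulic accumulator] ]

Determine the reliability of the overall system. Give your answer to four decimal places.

Parallel (directional control valve and HPU pump): 1 − (1 − 0.820000)(1 − 0.950000) = 0.991000
Parallel (topside master controller and hydraulic accumulator): 1 − (1 − 0.880000)(1 − 0.840000) = 0.980800
Series ([0.991000] and [0.980800]): 0.991000 × 0.980800 = 0.9720

0.9720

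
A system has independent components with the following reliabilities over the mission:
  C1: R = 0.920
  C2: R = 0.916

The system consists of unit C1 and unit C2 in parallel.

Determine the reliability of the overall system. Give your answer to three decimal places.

Parallel (C1 and C2): 1 − (1 − 0.92000)(1 − 0.91600) = 0.993

0.993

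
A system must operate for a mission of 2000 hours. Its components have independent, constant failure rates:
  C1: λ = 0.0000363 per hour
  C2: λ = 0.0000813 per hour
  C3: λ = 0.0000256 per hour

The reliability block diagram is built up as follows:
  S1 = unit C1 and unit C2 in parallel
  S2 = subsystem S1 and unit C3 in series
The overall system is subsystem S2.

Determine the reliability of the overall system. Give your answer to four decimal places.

R(C1) = exp(−0.0000363 × 2000) = 0.929973
R(C2) = exp(−0.0000813 × 2000) = 0.849931
R(C3) = exp(−0.0000256 × 2000) = 0.950089
Parallel (C1 and C2): 1 − (1 − 0.929973)(1 − 0.849931) = 0.989491
Series ([0.989491] and C3): 0.989491 × 0.950089 = 0.9401

0.9401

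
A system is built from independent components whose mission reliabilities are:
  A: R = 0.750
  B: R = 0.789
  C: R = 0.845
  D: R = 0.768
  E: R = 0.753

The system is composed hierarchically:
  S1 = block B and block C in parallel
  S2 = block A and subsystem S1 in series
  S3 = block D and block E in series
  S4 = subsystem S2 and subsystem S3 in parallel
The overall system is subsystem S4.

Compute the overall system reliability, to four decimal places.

Parallel (B and C): 1 − (1 − 0.789000)(1 − 0.845000) = 0.967295
Series (A and [0.967295]): 0.750000 × 0.967295 = 0.725471
Series (D and E): 0.768000 × 0.753000 = 0.578304
Parallel ([0.725471] and [0.578304]): 1 − (1 − 0.725471)(1 − 0.578304) = 0.8842

0.8842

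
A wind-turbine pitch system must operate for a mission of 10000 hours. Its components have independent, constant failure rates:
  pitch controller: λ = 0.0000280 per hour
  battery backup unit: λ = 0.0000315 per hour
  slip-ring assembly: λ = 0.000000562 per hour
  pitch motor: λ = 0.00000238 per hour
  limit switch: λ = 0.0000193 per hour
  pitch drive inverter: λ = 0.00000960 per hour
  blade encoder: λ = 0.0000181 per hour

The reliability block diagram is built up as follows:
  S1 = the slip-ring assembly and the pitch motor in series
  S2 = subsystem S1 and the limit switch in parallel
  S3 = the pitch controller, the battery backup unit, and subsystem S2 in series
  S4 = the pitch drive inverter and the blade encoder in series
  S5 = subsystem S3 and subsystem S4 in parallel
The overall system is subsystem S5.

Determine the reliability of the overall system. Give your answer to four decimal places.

R(pitch controller) = exp(−0.0000280 × 10000) = 0.755784
R(battery backup unit) = exp(−0.0000315 × 10000) = 0.729789
R(slip-ring assembly) = exp(−0.000000562 × 10000) = 0.994396
R(pitch motor) = exp(−0.00000238 × 10000) = 0.976481
R(limit switch) = exp(−0.0000193 × 10000) = 0.824482
R(pitch drive inverter) = exp(−0.00000960 × 10000) = 0.908464
R(blade encoder) = exp(−0.0000181 × 10000) = 0.834435
Series (slip-ring assembly and pitch motor): 0.994396 × 0.976481 = 0.971009
Parallel ([0.971009] and limit switch): 1 − (1 − 0.971009)(1 − 0.824482) = 0.994912
Series (pitch controller, battery backup unit, and [0.994912]): 0.755784 × 0.729789 × 0.994912 = 0.548756
Series (pitch drive inverter and blade encoder): 0.908464 × 0.834435 = 0.758054
Parallel ([0.548756] and [0.758054]): 1 − (1 − 0.548756)(1 − 0.758054) = 0.8908

0.8908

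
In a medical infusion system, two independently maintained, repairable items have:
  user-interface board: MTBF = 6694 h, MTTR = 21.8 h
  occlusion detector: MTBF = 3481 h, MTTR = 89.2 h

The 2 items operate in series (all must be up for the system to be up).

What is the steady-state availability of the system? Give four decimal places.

0.9719

A(user-interface board) = MTBF/(MTBF+MTTR) = 6694/(6694+21.8) = 0.996754
A(occlusion detector) = MTBF/(MTBF+MTTR) = 3481/(3481+89.2) = 0.975015
Series availability: 0.996754 × 0.975015 = 0.9719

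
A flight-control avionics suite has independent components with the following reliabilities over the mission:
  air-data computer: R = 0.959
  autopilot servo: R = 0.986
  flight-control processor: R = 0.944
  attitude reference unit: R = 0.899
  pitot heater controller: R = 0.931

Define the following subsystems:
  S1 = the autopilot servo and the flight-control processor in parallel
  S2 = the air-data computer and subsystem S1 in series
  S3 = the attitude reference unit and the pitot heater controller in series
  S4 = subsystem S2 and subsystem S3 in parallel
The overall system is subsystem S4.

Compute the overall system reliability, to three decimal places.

Parallel (autopilot servo and flight-control processor): 1 − (1 − 0.98600)(1 − 0.94400) = 0.99922
Series (air-data computer and [0.99922]): 0.95900 × 0.99922 = 0.95825
Series (attitude reference unit and pitot heater controller): 0.89900 × 0.93100 = 0.83697
Parallel ([0.95825] and [0.83697]): 1 − (1 − 0.95825)(1 − 0.83697) = 0.993

0.993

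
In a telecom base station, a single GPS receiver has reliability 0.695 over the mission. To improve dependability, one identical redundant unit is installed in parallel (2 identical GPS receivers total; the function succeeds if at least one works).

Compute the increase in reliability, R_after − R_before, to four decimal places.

0.2120

R_before = 0.695
R_after = 1 − (1 − 0.695)^2 = 0.9070
ΔR = 0.9070 − 0.695 = 0.2120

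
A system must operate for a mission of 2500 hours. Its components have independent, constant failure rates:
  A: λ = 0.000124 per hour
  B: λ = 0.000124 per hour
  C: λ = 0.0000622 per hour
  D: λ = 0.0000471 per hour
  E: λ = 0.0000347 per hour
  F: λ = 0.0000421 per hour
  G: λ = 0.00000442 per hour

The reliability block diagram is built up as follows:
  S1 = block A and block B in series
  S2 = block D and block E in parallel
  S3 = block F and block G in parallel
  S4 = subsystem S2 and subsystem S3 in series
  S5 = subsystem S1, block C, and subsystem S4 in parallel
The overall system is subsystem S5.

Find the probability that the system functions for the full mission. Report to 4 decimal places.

0.9993

R(A) = exp(−0.000124 × 2500) = 0.733447
R(B) = exp(−0.000124 × 2500) = 0.733447
R(C) = exp(−0.0000622 × 2500) = 0.855987
R(D) = exp(−0.0000471 × 2500) = 0.888918
R(E) = exp(−0.0000347 × 2500) = 0.916906
R(F) = exp(−0.0000421 × 2500) = 0.900099
R(G) = exp(−0.00000442 × 2500) = 0.989011
Series (A and B): 0.733447 × 0.733447 = 0.537945
Parallel (D and E): 1 − (1 − 0.888918)(1 − 0.916906) = 0.990770
Parallel (F and G): 1 − (1 − 0.900099)(1 − 0.989011) = 0.998902
Series ([0.990770] and [0.998902]): 0.990770 × 0.998902 = 0.989682
Parallel ([0.537945], C, and [0.989682]): 1 − (1 − 0.537945)(1 − 0.855987)(1 − 0.989682) = 0.9993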